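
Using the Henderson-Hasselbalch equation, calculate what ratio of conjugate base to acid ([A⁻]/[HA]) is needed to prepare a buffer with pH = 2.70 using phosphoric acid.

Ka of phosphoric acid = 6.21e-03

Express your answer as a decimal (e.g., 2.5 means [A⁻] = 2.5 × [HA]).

pKa = -log(6.21e-03) = 2.2069. pH = pKa + log([A⁻]/[HA]), so log([A⁻]/[HA]) = pH − pKa = 2.70 − 2.2069 = 0.4931. [A⁻]/[HA] = 10^(0.4931) = 3.11

[A⁻]/[HA] = 3.11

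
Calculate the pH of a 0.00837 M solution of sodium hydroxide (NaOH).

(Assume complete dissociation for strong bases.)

[OH⁻] = 0.00837 M for strong base. pOH = -log[OH⁻] = 2.08, pH = 14 - pOH

pH = 11.92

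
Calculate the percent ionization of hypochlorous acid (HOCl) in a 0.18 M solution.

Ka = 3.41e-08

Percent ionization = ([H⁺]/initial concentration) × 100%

Using Ka equilibrium: x² + Ka×x - Ka×C = 0. Solving: [H⁺] = 7.8328e-05. Percent = (7.8328e-05/0.18) × 100

Percent ionization = 0.0435%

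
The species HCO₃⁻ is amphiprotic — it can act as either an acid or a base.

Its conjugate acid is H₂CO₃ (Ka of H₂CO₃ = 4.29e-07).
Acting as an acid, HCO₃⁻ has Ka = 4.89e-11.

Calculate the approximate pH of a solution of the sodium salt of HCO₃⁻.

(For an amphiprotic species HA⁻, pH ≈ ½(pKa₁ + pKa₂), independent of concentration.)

pKa₁ = -log(4.29e-07) = 6.37; pKa₂ = -log(4.89e-11) = 10.31. For an amphiprotic species, pH ≈ ½(pKa₁ + pKa₂) = ½(6.37 + 10.31) = 8.34.

pH = 8.34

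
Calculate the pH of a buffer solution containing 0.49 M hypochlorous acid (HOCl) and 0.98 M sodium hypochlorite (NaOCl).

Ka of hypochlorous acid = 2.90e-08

pKa = -log(2.90e-08) = 7.54. pH = pKa + log([A⁻]/[HA]) = 7.54 + log(0.98/0.49)

pH = 7.84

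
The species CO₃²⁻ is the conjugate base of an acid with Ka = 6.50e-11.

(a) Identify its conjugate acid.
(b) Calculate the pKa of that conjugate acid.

(a) The conjugate acid is formed by adding one H⁺ to CO₃²⁻, giving HCO₃⁻. (b) pKa = -log(Ka) = -log(6.50e-11) = 10.19.

Conjugate acid: HCO₃⁻; pK_a = 10.19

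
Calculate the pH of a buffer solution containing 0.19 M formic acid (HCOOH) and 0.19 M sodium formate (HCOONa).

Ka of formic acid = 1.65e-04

pKa = -log(1.65e-04) = 3.78. pH = pKa + log([A⁻]/[HA]) = 3.78 + log(0.19/0.19)

pH = 3.78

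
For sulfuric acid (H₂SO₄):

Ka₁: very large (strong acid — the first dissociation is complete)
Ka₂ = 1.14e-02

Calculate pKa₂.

pKa₂ = -log(Ka₂) = -log(1.14e-02) = 1.94.

pK_{a2} = 1.94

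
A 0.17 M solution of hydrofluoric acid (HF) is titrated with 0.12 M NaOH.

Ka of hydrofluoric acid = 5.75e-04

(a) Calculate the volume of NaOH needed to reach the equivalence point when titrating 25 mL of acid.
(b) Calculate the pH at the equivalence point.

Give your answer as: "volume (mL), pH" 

moles acid = 0.17 × 25/1000 = 0.00425 mol; V_base = moles/0.12 × 1000 = 35.4 mL. At equivalence only the conjugate base is present: [A⁻] = 0.00425/0.060 = 7.0345e-02 M. Kb = Kw/Ka = 1.74e-11; [OH⁻] = √(Kb × [A⁻]) = 1.1061e-06; pOH = 5.96; pH = 14 - pOH = 8.04.

V = 35.4 mL, pH = 8.04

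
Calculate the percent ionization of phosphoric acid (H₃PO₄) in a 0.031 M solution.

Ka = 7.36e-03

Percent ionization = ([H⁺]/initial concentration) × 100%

Using Ka equilibrium: x² + Ka×x - Ka×C = 0. Solving: [H⁺] = 1.1867e-02. Percent = (1.1867e-02/0.031) × 100

Percent ionization = 38.3%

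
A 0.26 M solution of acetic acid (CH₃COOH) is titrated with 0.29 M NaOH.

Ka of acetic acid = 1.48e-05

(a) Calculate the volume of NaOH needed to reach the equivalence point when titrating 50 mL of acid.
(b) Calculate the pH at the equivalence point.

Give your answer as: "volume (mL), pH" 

moles acid = 0.26 × 50/1000 = 0.013 mol; V_base = moles/0.29 × 1000 = 44.8 mL. At equivalence only the conjugate base is present: [A⁻] = 0.013/0.095 = 1.3709e-01 M. Kb = Kw/Ka = 6.76e-10; [OH⁻] = √(Kb × [A⁻]) = 9.6244e-06; pOH = 5.02; pH = 14 - pOH = 8.98.

V = 44.8 mL, pH = 8.98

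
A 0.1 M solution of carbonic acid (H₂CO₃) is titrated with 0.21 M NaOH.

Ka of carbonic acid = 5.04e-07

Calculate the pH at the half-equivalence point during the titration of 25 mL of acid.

At half-equivalence [HA] = [A⁻], so Henderson-Hasselbalch gives pH = pKa = -log(5.04e-07) = 6.30.

pH = pKa = 6.30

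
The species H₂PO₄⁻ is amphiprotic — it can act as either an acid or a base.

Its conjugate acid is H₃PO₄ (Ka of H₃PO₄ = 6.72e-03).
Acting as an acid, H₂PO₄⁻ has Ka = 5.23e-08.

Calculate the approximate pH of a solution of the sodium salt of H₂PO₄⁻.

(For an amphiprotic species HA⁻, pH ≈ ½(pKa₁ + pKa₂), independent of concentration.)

pKa₁ = -log(6.72e-03) = 2.17; pKa₂ = -log(5.23e-08) = 7.28. For an amphiprotic species, pH ≈ ½(pKa₁ + pKa₂) = ½(2.17 + 7.28) = 4.73.

pH = 4.73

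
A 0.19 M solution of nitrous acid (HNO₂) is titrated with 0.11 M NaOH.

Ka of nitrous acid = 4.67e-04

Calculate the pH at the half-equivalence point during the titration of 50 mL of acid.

At half-equivalence [HA] = [A⁻], so Henderson-Hasselbalch gives pH = pKa = -log(4.67e-04) = 3.33.

pH = pKa = 3.33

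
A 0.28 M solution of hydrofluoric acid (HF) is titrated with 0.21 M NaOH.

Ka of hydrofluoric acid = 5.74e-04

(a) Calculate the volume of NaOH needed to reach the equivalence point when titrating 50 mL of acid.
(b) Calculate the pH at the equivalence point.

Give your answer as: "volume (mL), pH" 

moles acid = 0.28 × 50/1000 = 0.014 mol; V_base = moles/0.21 × 1000 = 66.7 mL. At equivalence only the conjugate base is present: [A⁻] = 0.014/0.117 = 1.2000e-01 M. Kb = Kw/Ka = 1.74e-11; [OH⁻] = √(Kb × [A⁻]) = 1.4459e-06; pOH = 5.84; pH = 14 - pOH = 8.16.

V = 66.7 mL, pH = 8.16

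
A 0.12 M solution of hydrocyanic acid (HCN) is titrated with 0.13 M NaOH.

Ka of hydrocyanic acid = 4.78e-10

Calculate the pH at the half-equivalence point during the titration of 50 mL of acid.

At half-equivalence [HA] = [A⁻], so Henderson-Hasselbalch gives pH = pKa = -log(4.78e-10) = 9.32.

pH = pKa = 9.32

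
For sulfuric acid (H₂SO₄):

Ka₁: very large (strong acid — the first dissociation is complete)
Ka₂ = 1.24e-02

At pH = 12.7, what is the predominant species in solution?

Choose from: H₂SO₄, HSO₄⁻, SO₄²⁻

The first dissociation is complete, so H₂SO₄ itself is never the predominant species in water; pKa₂ = -log(1.24e-02) = 1.91. For a polyprotic acid the predominant species crosses at each pKa: below pKa_n the protonated form dominates, above it the deprotonated form does. At pH = 12.7, the predominant species is SO₄²⁻.

SO₄²⁻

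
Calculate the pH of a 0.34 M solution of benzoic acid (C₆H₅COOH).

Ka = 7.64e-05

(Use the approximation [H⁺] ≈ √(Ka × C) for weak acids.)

[H⁺] = √(Ka × C) = √(7.64e-05 × 0.34) = 5.0967e-03. pH = -log(5.0967e-03)

pH = 2.29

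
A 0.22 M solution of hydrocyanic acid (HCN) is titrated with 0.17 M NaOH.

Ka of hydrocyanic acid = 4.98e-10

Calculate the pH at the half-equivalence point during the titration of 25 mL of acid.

At half-equivalence [HA] = [A⁻], so Henderson-Hasselbalch gives pH = pKa = -log(4.98e-10) = 9.30.

pH = pKa = 9.30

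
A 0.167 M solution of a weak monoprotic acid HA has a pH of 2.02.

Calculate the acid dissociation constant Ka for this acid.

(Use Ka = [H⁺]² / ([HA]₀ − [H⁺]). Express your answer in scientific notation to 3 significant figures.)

[H⁺] = 10^(−pH) = 10^(−2.02) = 9.550e-03 M. For HA ⇌ H⁺ + A⁻, Ka = [H⁺][A⁻]/[HA] = [H⁺]² / ([HA]₀ − [H⁺]) = (9.550e-03)² / (0.167 − 9.550e-03) = 5.79e-04.

K_a = 5.79e-04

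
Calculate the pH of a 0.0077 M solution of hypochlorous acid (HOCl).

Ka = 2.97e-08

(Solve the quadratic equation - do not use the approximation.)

x² + Ka×x - Ka×C = 0. Using quadratic formula: [H⁺] = 1.5108e-05

pH = 4.82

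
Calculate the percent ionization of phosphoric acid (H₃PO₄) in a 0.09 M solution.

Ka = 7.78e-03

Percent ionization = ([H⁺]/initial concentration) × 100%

Using Ka equilibrium: x² + Ka×x - Ka×C = 0. Solving: [H⁺] = 2.2856e-02. Percent = (2.2856e-02/0.09) × 100

Percent ionization = 25.4%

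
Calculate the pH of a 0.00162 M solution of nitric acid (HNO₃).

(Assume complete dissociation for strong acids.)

[H⁺] = 0.00162 M for strong acid. pH = -log[H⁺] = -log(0.00162)

pH = 2.79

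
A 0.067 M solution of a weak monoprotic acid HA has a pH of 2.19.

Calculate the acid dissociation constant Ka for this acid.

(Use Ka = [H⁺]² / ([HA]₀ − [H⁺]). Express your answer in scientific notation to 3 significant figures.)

[H⁺] = 10^(−pH) = 10^(−2.19) = 6.457e-03 M. For HA ⇌ H⁺ + A⁻, Ka = [H⁺][A⁻]/[HA] = [H⁺]² / ([HA]₀ − [H⁺]) = (6.457e-03)² / (0.067 − 6.457e-03) = 6.89e-04.

K_a = 6.89e-04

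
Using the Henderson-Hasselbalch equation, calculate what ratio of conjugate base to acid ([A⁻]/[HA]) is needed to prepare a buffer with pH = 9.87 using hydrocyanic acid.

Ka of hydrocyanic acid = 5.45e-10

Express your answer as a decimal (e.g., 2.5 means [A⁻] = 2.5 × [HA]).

pKa = -log(5.45e-10) = 9.2636. pH = pKa + log([A⁻]/[HA]), so log([A⁻]/[HA]) = pH − pKa = 9.87 − 9.2636 = 0.6064. [A⁻]/[HA] = 10^(0.6064) = 4.04

[A⁻]/[HA] = 4.04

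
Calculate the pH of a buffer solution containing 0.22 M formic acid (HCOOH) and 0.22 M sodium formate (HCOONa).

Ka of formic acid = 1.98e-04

pKa = -log(1.98e-04) = 3.70. pH = pKa + log([A⁻]/[HA]) = 3.70 + log(0.22/0.22)

pH = 3.70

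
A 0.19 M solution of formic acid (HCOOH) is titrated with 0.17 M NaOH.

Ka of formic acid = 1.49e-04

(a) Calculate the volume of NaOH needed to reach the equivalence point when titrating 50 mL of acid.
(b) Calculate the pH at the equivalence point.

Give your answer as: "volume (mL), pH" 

moles acid = 0.19 × 50/1000 = 0.0095 mol; V_base = moles/0.17 × 1000 = 55.9 mL. At equivalence only the conjugate base is present: [A⁻] = 0.0095/0.106 = 8.9722e-02 M. Kb = Kw/Ka = 6.71e-11; [OH⁻] = √(Kb × [A⁻]) = 2.4539e-06; pOH = 5.61; pH = 14 - pOH = 8.39.

V = 55.9 mL, pH = 8.39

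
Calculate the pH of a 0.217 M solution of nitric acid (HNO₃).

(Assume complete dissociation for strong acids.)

[H⁺] = 0.217 M for strong acid. pH = -log[H⁺] = -log(0.217)

pH = 0.66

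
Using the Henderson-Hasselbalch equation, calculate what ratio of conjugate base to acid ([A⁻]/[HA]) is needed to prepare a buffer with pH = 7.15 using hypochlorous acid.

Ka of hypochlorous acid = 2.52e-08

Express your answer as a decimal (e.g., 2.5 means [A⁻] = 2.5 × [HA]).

pKa = -log(2.52e-08) = 7.5986. pH = pKa + log([A⁻]/[HA]), so log([A⁻]/[HA]) = pH − pKa = 7.15 − 7.5986 = -0.4486. [A⁻]/[HA] = 10^(-0.4486) = 0.356

[A⁻]/[HA] = 0.356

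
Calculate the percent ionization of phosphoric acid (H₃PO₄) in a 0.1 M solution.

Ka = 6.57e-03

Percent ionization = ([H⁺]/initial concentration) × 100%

Using Ka equilibrium: x² + Ka×x - Ka×C = 0. Solving: [H⁺] = 2.2557e-02. Percent = (2.2557e-02/0.1) × 100

Percent ionization = 22.6%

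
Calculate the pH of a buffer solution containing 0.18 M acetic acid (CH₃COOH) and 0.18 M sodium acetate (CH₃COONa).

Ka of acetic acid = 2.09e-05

pKa = -log(2.09e-05) = 4.68. pH = pKa + log([A⁻]/[HA]) = 4.68 + log(0.18/0.18)

pH = 4.68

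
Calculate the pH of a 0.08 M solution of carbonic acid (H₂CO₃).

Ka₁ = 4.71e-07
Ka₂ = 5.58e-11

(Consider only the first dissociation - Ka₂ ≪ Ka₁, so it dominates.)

First dissociation dominates. From Ka₁ = [H⁺][HA⁻]/[H₂A], x² + Ka₁·x − Ka₁·C = 0 with C = 0.08 M and Ka₁ = 4.71e-07. Solving: [H⁺] = (−Ka₁ + √(Ka₁² + 4·Ka₁·C)) / 2 = 1.9388e-04 M. pH = -log(1.9388e-04) = 3.71.

pH = 3.71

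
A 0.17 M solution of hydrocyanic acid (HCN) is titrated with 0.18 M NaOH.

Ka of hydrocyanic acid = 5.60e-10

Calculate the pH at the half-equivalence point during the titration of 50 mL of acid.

At half-equivalence [HA] = [A⁻], so Henderson-Hasselbalch gives pH = pKa = -log(5.60e-10) = 9.25.

pH = pKa = 9.25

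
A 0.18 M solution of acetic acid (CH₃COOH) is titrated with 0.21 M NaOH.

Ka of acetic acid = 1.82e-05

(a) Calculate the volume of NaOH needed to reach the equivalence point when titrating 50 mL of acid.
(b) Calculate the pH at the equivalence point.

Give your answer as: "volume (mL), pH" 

moles acid = 0.18 × 50/1000 = 0.009 mol; V_base = moles/0.21 × 1000 = 42.9 mL. At equivalence only the conjugate base is present: [A⁻] = 0.009/0.093 = 9.6923e-02 M. Kb = Kw/Ka = 5.49e-10; [OH⁻] = √(Kb × [A⁻]) = 7.2976e-06; pOH = 5.14; pH = 14 - pOH = 8.86.

V = 42.9 mL, pH = 8.86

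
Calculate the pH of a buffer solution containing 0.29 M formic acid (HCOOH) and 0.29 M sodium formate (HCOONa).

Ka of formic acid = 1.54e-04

pKa = -log(1.54e-04) = 3.81. pH = pKa + log([A⁻]/[HA]) = 3.81 + log(0.29/0.29)

pH = 3.81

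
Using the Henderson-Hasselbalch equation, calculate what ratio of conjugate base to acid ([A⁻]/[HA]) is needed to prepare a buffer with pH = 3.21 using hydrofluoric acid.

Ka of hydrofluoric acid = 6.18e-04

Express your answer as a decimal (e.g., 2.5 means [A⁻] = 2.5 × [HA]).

pKa = -log(6.18e-04) = 3.2090. pH = pKa + log([A⁻]/[HA]), so log([A⁻]/[HA]) = pH − pKa = 3.21 − 3.2090 = 0.0010. [A⁻]/[HA] = 10^(0.0010) = 1.00

[A⁻]/[HA] = 1.00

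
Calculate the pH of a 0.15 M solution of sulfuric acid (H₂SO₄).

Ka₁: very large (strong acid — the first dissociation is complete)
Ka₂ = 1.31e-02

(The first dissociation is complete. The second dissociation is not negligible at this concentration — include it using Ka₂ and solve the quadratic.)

First dissociation is complete: [H⁺]₀ = [HSO₄⁻]₀ = C = 0.15 M. Second dissociation HSO₄⁻ ⇌ H⁺ + SO₄²⁻: let x = [SO₄²⁻]. Ka₂ = (C + x)·x / (C − x) = 1.31e-02 → x² + (C + Ka₂)·x − Ka₂·C = 0 → x² + 0.16310·x − 1.965e-03 = 0. x = (−0.16310 + √(0.16310² + 4 × 1.965e-03)) / 2 = 1.1269e-02 M. [H⁺] = C + x = 0.15 + 1.1269e-02 = 1.6127e-01 M. pH = -log(1.6127e-01) = 0.79.

pH = 0.79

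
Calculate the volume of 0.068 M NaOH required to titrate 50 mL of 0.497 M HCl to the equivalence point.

At equivalence: moles acid = moles base. moles HCl = 0.497 × 50/1000 = 0.02485 mol. V_base = moles / 0.068 × 1000 = 365.4 mL.

V_{base} = 365.4 mL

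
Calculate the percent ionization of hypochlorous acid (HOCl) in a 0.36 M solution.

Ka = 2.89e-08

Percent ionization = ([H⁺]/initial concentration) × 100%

Using Ka equilibrium: x² + Ka×x - Ka×C = 0. Solving: [H⁺] = 1.0199e-04. Percent = (1.0199e-04/0.36) × 100

Percent ionization = 0.0283%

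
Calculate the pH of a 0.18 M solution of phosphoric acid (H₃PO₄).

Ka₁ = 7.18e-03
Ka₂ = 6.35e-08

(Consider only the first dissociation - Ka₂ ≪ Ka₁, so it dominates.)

First dissociation dominates. From Ka₁ = [H⁺][HA⁻]/[H₂A], x² + Ka₁·x − Ka₁·C = 0 with C = 0.18 M and Ka₁ = 7.18e-03. Solving: [H⁺] = (−Ka₁ + √(Ka₁² + 4·Ka₁·C)) / 2 = 3.2539e-02 M. pH = -log(3.2539e-02) = 1.49.

pH = 1.49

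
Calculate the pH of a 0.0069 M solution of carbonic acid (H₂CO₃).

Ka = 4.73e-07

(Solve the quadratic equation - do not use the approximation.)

x² + Ka×x - Ka×C = 0. Using quadratic formula: [H⁺] = 5.6893e-05

pH = 4.24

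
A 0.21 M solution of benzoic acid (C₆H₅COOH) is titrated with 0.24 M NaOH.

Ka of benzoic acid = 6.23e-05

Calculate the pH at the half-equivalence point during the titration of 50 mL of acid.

At half-equivalence [HA] = [A⁻], so Henderson-Hasselbalch gives pH = pKa = -log(6.23e-05) = 4.21.

pH = pKa = 4.21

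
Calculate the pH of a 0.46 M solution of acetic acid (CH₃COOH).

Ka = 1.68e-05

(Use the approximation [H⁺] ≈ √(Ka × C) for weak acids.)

[H⁺] = √(Ka × C) = √(1.68e-05 × 0.46) = 2.7799e-03. pH = -log(2.7799e-03)

pH = 2.56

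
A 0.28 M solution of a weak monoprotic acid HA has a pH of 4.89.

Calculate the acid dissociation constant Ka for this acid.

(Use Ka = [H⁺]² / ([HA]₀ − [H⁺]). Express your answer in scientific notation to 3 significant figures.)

[H⁺] = 10^(−pH) = 10^(−4.89) = 1.288e-05 M. For HA ⇌ H⁺ + A⁻, Ka = [H⁺][A⁻]/[HA] = [H⁺]² / ([HA]₀ − [H⁺]) = (1.288e-05)² / (0.28 − 1.288e-05) = 5.93e-10.

K_a = 5.93e-10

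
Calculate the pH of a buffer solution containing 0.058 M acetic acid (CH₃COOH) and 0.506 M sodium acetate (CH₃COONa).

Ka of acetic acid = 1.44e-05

pKa = -log(1.44e-05) = 4.84. pH = pKa + log([A⁻]/[HA]) = 4.84 + log(0.506/0.058)

pH = 5.78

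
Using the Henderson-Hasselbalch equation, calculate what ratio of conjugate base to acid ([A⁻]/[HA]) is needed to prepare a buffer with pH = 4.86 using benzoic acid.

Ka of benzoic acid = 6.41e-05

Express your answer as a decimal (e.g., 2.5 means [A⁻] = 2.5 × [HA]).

pKa = -log(6.41e-05) = 4.1931. pH = pKa + log([A⁻]/[HA]), so log([A⁻]/[HA]) = pH − pKa = 4.86 − 4.1931 = 0.6669. [A⁻]/[HA] = 10^(0.6669) = 4.64

[A⁻]/[HA] = 4.64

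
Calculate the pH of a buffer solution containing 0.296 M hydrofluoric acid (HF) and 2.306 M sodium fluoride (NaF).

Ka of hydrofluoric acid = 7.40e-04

pKa = -log(7.40e-04) = 3.13. pH = pKa + log([A⁻]/[HA]) = 3.13 + log(2.306/0.296)

pH = 4.02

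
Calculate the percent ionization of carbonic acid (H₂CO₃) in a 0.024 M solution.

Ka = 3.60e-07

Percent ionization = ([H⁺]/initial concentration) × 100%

Using Ka equilibrium: x² + Ka×x - Ka×C = 0. Solving: [H⁺] = 9.2772e-05. Percent = (9.2772e-05/0.024) × 100

Percent ionization = 0.387%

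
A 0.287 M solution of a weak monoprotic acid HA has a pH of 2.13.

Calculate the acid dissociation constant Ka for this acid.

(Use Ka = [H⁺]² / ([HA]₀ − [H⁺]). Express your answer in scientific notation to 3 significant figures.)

[H⁺] = 10^(−pH) = 10^(−2.13) = 7.413e-03 M. For HA ⇌ H⁺ + A⁻, Ka = [H⁺][A⁻]/[HA] = [H⁺]² / ([HA]₀ − [H⁺]) = (7.413e-03)² / (0.287 − 7.413e-03) = 1.97e-04.

K_a = 1.97e-04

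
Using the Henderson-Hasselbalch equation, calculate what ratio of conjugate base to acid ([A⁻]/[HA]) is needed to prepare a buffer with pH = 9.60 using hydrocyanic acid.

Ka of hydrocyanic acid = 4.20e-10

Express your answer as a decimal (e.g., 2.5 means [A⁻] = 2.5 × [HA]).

pKa = -log(4.20e-10) = 9.3768. pH = pKa + log([A⁻]/[HA]), so log([A⁻]/[HA]) = pH − pKa = 9.60 − 9.3768 = 0.2232. [A⁻]/[HA] = 10^(0.2232) = 1.67

[A⁻]/[HA] = 1.67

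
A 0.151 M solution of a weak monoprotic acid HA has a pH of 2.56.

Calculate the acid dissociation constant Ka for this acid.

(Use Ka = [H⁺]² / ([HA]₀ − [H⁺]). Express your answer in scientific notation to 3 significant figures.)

[H⁺] = 10^(−pH) = 10^(−2.56) = 2.754e-03 M. For HA ⇌ H⁺ + A⁻, Ka = [H⁺][A⁻]/[HA] = [H⁺]² / ([HA]₀ − [H⁺]) = (2.754e-03)² / (0.151 − 2.754e-03) = 5.12e-05.

K_a = 5.12e-05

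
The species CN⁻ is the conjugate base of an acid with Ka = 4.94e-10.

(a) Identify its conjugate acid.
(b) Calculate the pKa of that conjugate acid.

(a) The conjugate acid is formed by adding one H⁺ to CN⁻, giving HCN. (b) pKa = -log(Ka) = -log(4.94e-10) = 9.31.

Conjugate acid: HCN; pK_a = 9.31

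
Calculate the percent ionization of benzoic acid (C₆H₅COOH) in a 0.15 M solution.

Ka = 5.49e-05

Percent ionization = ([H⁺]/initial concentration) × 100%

Using Ka equilibrium: x² + Ka×x - Ka×C = 0. Solving: [H⁺] = 2.8424e-03. Percent = (2.8424e-03/0.15) × 100

Percent ionization = 1.89%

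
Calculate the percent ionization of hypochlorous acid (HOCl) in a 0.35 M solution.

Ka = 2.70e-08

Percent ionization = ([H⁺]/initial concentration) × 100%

Using Ka equilibrium: x² + Ka×x - Ka×C = 0. Solving: [H⁺] = 9.7198e-05. Percent = (9.7198e-05/0.35) × 100

Percent ionization = 0.0278%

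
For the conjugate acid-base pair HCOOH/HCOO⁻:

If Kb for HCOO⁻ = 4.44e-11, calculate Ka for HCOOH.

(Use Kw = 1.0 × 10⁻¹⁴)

For a conjugate pair Ka × Kb = Kw, so Ka = Kw/Kb = 1.0 × 10⁻¹⁴ / 4.44e-11 = 2.25e-04.

K_a = 2.25e-04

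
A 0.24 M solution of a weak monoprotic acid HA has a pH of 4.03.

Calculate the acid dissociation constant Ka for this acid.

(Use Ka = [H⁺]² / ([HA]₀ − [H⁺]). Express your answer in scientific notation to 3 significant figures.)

[H⁺] = 10^(−pH) = 10^(−4.03) = 9.333e-05 M. For HA ⇌ H⁺ + A⁻, Ka = [H⁺][A⁻]/[HA] = [H⁺]² / ([HA]₀ − [H⁺]) = (9.333e-05)² / (0.24 − 9.333e-05) = 3.63e-08.

K_a = 3.63e-08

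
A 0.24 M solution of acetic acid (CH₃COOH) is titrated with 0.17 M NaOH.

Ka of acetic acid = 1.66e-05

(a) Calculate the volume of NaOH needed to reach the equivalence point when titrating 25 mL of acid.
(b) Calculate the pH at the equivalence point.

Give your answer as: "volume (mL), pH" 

moles acid = 0.24 × 25/1000 = 0.006 mol; V_base = moles/0.17 × 1000 = 35.3 mL. At equivalence only the conjugate base is present: [A⁻] = 0.006/0.060 = 9.9512e-02 M. Kb = Kw/Ka = 6.02e-10; [OH⁻] = √(Kb × [A⁻]) = 7.7426e-06; pOH = 5.11; pH = 14 - pOH = 8.89.

V = 35.3 mL, pH = 8.89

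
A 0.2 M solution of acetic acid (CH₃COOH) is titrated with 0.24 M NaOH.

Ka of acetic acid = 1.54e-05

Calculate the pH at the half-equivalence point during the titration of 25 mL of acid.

At half-equivalence [HA] = [A⁻], so Henderson-Hasselbalch gives pH = pKa = -log(1.54e-05) = 4.81.

pH = pKa = 4.81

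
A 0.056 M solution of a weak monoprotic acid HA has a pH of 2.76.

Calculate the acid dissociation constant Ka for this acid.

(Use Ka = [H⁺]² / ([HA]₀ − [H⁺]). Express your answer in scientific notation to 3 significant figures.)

[H⁺] = 10^(−pH) = 10^(−2.76) = 1.738e-03 M. For HA ⇌ H⁺ + A⁻, Ka = [H⁺][A⁻]/[HA] = [H⁺]² / ([HA]₀ − [H⁺]) = (1.738e-03)² / (0.056 − 1.738e-03) = 5.57e-05.

K_a = 5.57e-05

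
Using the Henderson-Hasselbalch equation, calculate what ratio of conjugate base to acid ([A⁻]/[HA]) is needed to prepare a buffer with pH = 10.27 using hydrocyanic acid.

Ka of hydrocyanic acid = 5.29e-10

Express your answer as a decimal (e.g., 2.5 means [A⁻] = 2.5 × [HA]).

pKa = -log(5.29e-10) = 9.2765. pH = pKa + log([A⁻]/[HA]), so log([A⁻]/[HA]) = pH − pKa = 10.27 − 9.2765 = 0.9935. [A⁻]/[HA] = 10^(0.9935) = 9.85

[A⁻]/[HA] = 9.85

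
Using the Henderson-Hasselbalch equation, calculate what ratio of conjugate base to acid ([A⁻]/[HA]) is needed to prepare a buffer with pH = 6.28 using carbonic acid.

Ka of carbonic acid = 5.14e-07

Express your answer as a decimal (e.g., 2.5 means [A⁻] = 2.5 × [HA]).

pKa = -log(5.14e-07) = 6.2890. pH = pKa + log([A⁻]/[HA]), so log([A⁻]/[HA]) = pH − pKa = 6.28 − 6.2890 = -0.0090. [A⁻]/[HA] = 10^(-0.0090) = 0.979

[A⁻]/[HA] = 0.979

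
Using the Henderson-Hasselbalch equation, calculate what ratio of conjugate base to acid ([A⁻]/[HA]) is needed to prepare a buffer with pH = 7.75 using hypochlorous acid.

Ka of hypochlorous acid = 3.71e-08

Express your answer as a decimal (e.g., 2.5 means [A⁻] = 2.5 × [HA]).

pKa = -log(3.71e-08) = 7.4306. pH = pKa + log([A⁻]/[HA]), so log([A⁻]/[HA]) = pH − pKa = 7.75 − 7.4306 = 0.3194. [A⁻]/[HA] = 10^(0.3194) = 2.09

[A⁻]/[HA] = 2.09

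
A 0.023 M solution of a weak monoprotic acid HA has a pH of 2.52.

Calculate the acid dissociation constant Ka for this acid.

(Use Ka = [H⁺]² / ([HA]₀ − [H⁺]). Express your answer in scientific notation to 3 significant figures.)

[H⁺] = 10^(−pH) = 10^(−2.52) = 3.020e-03 M. For HA ⇌ H⁺ + A⁻, Ka = [H⁺][A⁻]/[HA] = [H⁺]² / ([HA]₀ − [H⁺]) = (3.020e-03)² / (0.023 − 3.020e-03) = 4.56e-04.

K_a = 4.56e-04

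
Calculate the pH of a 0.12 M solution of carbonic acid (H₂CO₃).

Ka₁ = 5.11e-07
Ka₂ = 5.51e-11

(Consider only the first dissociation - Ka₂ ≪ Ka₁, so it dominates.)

First dissociation dominates. From Ka₁ = [H⁺][HA⁻]/[H₂A], x² + Ka₁·x − Ka₁·C = 0 with C = 0.12 M and Ka₁ = 5.11e-07. Solving: [H⁺] = (−Ka₁ + √(Ka₁² + 4·Ka₁·C)) / 2 = 2.4737e-04 M. pH = -log(2.4737e-04) = 3.61.

pH = 3.61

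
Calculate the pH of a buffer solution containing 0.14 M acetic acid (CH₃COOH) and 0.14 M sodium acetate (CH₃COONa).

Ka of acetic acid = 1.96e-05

pKa = -log(1.96e-05) = 4.71. pH = pKa + log([A⁻]/[HA]) = 4.71 + log(0.14/0.14)

pH = 4.71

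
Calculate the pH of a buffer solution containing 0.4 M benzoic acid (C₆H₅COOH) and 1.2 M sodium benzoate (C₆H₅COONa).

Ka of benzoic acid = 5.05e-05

pKa = -log(5.05e-05) = 4.30. pH = pKa + log([A⁻]/[HA]) = 4.30 + log(1.2/0.4)

pH = 4.77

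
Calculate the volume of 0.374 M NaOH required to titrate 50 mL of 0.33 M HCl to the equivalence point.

At equivalence: moles acid = moles base. moles HCl = 0.33 × 50/1000 = 0.0165 mol. V_base = moles / 0.374 × 1000 = 44.1 mL.

V_{base} = 44.1 mL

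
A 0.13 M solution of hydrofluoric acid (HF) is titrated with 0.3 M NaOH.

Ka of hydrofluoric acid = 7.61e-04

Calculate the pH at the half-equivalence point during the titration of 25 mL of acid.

At half-equivalence [HA] = [A⁻], so Henderson-Hasselbalch gives pH = pKa = -log(7.61e-04) = 3.12.

pH = pKa = 3.12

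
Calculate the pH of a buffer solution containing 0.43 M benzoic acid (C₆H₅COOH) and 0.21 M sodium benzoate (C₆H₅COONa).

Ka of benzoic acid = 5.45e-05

pKa = -log(5.45e-05) = 4.26. pH = pKa + log([A⁻]/[HA]) = 4.26 + log(0.21/0.43)

pH = 3.95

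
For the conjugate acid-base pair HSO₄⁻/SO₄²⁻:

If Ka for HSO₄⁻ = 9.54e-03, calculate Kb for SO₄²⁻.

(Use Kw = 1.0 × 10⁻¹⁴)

For a conjugate pair Ka × Kb = Kw, so Kb = Kw/Ka = 1.0 × 10⁻¹⁴ / 9.54e-03 = 1.05e-12.

K_b = 1.05e-12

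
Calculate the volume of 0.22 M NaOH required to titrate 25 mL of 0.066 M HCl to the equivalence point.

At equivalence: moles acid = moles base. moles HCl = 0.066 × 25/1000 = 0.00165 mol. V_base = moles / 0.22 × 1000 = 7.5 mL.

V_{base} = 7.5 mL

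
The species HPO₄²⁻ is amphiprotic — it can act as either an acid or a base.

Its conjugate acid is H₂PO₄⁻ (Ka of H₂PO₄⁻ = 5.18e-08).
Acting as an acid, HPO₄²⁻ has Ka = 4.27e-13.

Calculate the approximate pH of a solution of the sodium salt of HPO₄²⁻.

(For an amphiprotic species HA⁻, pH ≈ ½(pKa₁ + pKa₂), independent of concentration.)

pKa₁ = -log(5.18e-08) = 7.29; pKa₂ = -log(4.27e-13) = 12.37. For an amphiprotic species, pH ≈ ½(pKa₁ + pKa₂) = ½(7.29 + 12.37) = 9.83.

pH = 9.83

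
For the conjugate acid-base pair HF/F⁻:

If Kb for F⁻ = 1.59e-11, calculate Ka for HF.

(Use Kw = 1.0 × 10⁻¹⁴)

For a conjugate pair Ka × Kb = Kw, so Ka = Kw/Kb = 1.0 × 10⁻¹⁴ / 1.59e-11 = 6.29e-04.

K_a = 6.29e-04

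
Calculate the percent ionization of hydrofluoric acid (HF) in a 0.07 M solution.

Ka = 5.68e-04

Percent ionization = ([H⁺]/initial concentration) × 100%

Using Ka equilibrium: x² + Ka×x - Ka×C = 0. Solving: [H⁺] = 6.0279e-03. Percent = (6.0279e-03/0.07) × 100

Percent ionization = 8.61%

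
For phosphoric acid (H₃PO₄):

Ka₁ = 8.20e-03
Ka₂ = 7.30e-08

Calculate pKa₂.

pKa₂ = -log(Ka₂) = -log(7.30e-08) = 7.14.

pK_{a2} = 7.14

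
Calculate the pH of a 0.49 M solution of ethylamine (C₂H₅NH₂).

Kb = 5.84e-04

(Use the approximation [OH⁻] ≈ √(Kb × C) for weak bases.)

[OH⁻] = √(Kb × C) = √(5.84e-04 × 0.49) = 1.6916e-02. pOH = 1.77, pH = 14 - pOH

pH = 12.23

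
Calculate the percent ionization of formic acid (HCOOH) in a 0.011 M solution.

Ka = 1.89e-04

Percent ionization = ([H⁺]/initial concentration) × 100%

Using Ka equilibrium: x² + Ka×x - Ka×C = 0. Solving: [H⁺] = 1.3505e-03. Percent = (1.3505e-03/0.011) × 100

Percent ionization = 12.3%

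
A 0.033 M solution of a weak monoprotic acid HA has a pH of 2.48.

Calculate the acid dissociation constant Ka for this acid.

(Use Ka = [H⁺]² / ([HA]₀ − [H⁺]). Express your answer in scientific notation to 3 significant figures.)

[H⁺] = 10^(−pH) = 10^(−2.48) = 3.311e-03 M. For HA ⇌ H⁺ + A⁻, Ka = [H⁺][A⁻]/[HA] = [H⁺]² / ([HA]₀ − [H⁺]) = (3.311e-03)² / (0.033 − 3.311e-03) = 3.69e-04.

K_a = 3.69e-04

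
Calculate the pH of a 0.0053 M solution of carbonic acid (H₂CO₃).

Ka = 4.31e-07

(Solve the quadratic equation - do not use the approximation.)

x² + Ka×x - Ka×C = 0. Using quadratic formula: [H⁺] = 4.7579e-05

pH = 4.32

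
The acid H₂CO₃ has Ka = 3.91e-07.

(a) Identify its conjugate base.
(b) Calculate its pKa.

(a) The conjugate base is formed by removing one H⁺ from H₂CO₃, giving HCO₃⁻. (b) pKa = -log(Ka) = -log(3.91e-07) = 6.41.

Conjugate base: HCO₃⁻; pK_a = 6.41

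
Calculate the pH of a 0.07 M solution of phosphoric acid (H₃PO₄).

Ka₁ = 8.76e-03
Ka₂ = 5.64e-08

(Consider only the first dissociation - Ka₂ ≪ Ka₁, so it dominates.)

First dissociation dominates. From Ka₁ = [H⁺][HA⁻]/[H₂A], x² + Ka₁·x − Ka₁·C = 0 with C = 0.07 M and Ka₁ = 8.76e-03. Solving: [H⁺] = (−Ka₁ + √(Ka₁² + 4·Ka₁·C)) / 2 = 2.0767e-02 M. pH = -log(2.0767e-02) = 1.68.

pH = 1.68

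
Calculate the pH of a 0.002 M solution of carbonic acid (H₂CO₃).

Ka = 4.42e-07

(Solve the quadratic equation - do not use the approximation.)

x² + Ka×x - Ka×C = 0. Using quadratic formula: [H⁺] = 2.9512e-05

pH = 4.53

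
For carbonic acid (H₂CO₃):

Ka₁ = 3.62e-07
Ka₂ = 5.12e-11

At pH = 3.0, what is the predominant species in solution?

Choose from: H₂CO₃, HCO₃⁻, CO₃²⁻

pKa₁ = 6.44, pKa₂ = 10.29. For a polyprotic acid the predominant species crosses at each pKa: below pKa_n the protonated form dominates, above it the deprotonated form does. At pH = 3.0, the predominant species is H₂CO₃.

H₂CO₃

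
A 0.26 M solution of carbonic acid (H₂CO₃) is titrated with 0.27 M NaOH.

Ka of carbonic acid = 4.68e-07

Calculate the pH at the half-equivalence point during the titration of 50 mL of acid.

At half-equivalence [HA] = [A⁻], so Henderson-Hasselbalch gives pH = pKa = -log(4.68e-07) = 6.33.

pH = pKa = 6.33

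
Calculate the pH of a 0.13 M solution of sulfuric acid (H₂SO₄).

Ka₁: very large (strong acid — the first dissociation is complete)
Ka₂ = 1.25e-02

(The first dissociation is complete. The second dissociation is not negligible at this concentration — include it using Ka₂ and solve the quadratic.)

First dissociation is complete: [H⁺]₀ = [HSO₄⁻]₀ = C = 0.13 M. Second dissociation HSO₄⁻ ⇌ H⁺ + SO₄²⁻: let x = [SO₄²⁻]. Ka₂ = (C + x)·x / (C − x) = 1.25e-02 → x² + (C + Ka₂)·x − Ka₂·C = 0 → x² + 0.14250·x − 1.625e-03 = 0. x = (−0.14250 + √(0.14250² + 4 × 1.625e-03)) / 2 = 1.0613e-02 M. [H⁺] = C + x = 0.13 + 1.0613e-02 = 1.4061e-01 M. pH = -log(1.4061e-01) = 0.85.

pH = 0.85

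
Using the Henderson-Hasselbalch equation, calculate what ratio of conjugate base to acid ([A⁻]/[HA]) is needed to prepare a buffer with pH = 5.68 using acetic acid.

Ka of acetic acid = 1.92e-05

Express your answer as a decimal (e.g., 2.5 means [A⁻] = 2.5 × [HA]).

pKa = -log(1.92e-05) = 4.7167. pH = pKa + log([A⁻]/[HA]), so log([A⁻]/[HA]) = pH − pKa = 5.68 − 4.7167 = 0.9633. [A⁻]/[HA] = 10^(0.9633) = 9.19

[A⁻]/[HA] = 9.19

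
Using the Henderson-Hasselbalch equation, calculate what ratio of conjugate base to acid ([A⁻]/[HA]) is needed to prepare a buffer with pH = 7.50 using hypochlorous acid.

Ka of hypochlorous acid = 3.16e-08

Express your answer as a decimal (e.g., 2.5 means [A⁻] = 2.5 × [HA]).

pKa = -log(3.16e-08) = 7.5003. pH = pKa + log([A⁻]/[HA]), so log([A⁻]/[HA]) = pH − pKa = 7.50 − 7.5003 = -0.0003. [A⁻]/[HA] = 10^(-0.0003) = 0.999

[A⁻]/[HA] = 0.999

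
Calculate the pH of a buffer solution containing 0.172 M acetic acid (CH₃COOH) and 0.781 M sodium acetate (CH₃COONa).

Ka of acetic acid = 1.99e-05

pKa = -log(1.99e-05) = 4.70. pH = pKa + log([A⁻]/[HA]) = 4.70 + log(0.781/0.172)

pH = 5.36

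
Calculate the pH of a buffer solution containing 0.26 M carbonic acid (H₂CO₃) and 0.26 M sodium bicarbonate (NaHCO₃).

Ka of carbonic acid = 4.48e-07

pKa = -log(4.48e-07) = 6.35. pH = pKa + log([A⁻]/[HA]) = 6.35 + log(0.26/0.26)

pH = 6.35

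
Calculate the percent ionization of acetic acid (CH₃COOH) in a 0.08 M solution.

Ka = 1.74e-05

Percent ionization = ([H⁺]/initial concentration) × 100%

Using Ka equilibrium: x² + Ka×x - Ka×C = 0. Solving: [H⁺] = 1.1712e-03. Percent = (1.1712e-03/0.08) × 100

Percent ionization = 1.46%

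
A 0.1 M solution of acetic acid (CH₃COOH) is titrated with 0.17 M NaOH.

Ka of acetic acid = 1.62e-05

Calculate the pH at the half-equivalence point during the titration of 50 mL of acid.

At half-equivalence [HA] = [A⁻], so Henderson-Hasselbalch gives pH = pKa = -log(1.62e-05) = 4.79.

pH = pKa = 4.79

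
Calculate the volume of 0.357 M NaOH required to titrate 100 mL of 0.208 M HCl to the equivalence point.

At equivalence: moles acid = moles base. moles HCl = 0.208 × 100/1000 = 0.0208 mol. V_base = moles / 0.357 × 1000 = 58.3 mL.

V_{base} = 58.3 mL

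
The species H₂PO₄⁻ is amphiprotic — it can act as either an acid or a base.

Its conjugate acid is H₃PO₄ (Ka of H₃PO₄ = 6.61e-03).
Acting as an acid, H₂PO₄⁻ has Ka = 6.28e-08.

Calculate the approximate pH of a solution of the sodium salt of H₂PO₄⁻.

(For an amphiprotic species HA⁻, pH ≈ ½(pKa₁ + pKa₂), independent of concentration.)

pKa₁ = -log(6.61e-03) = 2.18; pKa₂ = -log(6.28e-08) = 7.20. For an amphiprotic species, pH ≈ ½(pKa₁ + pKa₂) = ½(2.18 + 7.20) = 4.69.

pH = 4.69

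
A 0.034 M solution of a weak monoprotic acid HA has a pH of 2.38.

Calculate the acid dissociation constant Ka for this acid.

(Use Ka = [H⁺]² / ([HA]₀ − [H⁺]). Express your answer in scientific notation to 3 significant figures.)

[H⁺] = 10^(−pH) = 10^(−2.38) = 4.169e-03 M. For HA ⇌ H⁺ + A⁻, Ka = [H⁺][A⁻]/[HA] = [H⁺]² / ([HA]₀ − [H⁺]) = (4.169e-03)² / (0.034 − 4.169e-03) = 5.83e-04.

K_a = 5.83e-04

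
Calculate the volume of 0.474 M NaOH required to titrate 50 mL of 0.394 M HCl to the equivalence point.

At equivalence: moles acid = moles base. moles HCl = 0.394 × 50/1000 = 0.0197 mol. V_base = moles / 0.474 × 1000 = 41.6 mL.

V_{base} = 41.6 mL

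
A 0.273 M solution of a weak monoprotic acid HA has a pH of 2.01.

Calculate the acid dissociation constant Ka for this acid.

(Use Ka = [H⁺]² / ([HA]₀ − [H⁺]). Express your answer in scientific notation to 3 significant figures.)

[H⁺] = 10^(−pH) = 10^(−2.01) = 9.772e-03 M. For HA ⇌ H⁺ + A⁻, Ka = [H⁺][A⁻]/[HA] = [H⁺]² / ([HA]₀ − [H⁺]) = (9.772e-03)² / (0.273 − 9.772e-03) = 3.63e-04.

K_a = 3.63e-04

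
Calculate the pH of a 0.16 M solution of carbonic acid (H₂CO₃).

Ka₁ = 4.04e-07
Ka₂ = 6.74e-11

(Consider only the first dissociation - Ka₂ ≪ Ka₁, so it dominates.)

First dissociation dominates. From Ka₁ = [H⁺][HA⁻]/[H₂A], x² + Ka₁·x − Ka₁·C = 0 with C = 0.16 M and Ka₁ = 4.04e-07. Solving: [H⁺] = (−Ka₁ + √(Ka₁² + 4·Ka₁·C)) / 2 = 2.5404e-04 M. pH = -log(2.5404e-04) = 3.60.

pH = 3.60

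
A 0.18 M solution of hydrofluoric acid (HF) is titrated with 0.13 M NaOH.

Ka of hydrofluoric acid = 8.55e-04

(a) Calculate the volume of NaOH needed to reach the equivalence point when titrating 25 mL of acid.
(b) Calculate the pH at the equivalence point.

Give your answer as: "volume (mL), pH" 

moles acid = 0.18 × 25/1000 = 0.0045 mol; V_base = moles/0.13 × 1000 = 34.6 mL. At equivalence only the conjugate base is present: [A⁻] = 0.0045/0.060 = 7.5484e-02 M. Kb = Kw/Ka = 1.17e-11; [OH⁻] = √(Kb × [A⁻]) = 9.3960e-07; pOH = 6.03; pH = 14 - pOH = 7.97.

V = 34.6 mL, pH = 7.97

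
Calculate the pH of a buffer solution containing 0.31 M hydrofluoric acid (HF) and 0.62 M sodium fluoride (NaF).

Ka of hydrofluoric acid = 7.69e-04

pKa = -log(7.69e-04) = 3.11. pH = pKa + log([A⁻]/[HA]) = 3.11 + log(0.62/0.31)

pH = 3.42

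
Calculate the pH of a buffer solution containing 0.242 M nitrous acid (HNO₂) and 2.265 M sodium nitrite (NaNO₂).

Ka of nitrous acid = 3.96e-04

pKa = -log(3.96e-04) = 3.40. pH = pKa + log([A⁻]/[HA]) = 3.40 + log(2.265/0.242)

pH = 4.37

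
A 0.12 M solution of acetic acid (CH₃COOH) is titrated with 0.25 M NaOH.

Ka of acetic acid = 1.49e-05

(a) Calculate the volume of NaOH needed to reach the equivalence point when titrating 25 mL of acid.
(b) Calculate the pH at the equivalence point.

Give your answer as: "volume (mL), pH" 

moles acid = 0.12 × 25/1000 = 0.003 mol; V_base = moles/0.25 × 1000 = 12.0 mL. At equivalence only the conjugate base is present: [A⁻] = 0.003/0.037 = 8.1081e-02 M. Kb = Kw/Ka = 6.71e-10; [OH⁻] = √(Kb × [A⁻]) = 7.3768e-06; pOH = 5.13; pH = 14 - pOH = 8.87.

V = 12.0 mL, pH = 8.87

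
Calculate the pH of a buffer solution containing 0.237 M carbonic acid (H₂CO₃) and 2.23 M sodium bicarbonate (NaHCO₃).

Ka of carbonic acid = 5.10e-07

pKa = -log(5.10e-07) = 6.29. pH = pKa + log([A⁻]/[HA]) = 6.29 + log(2.23/0.237)

pH = 7.27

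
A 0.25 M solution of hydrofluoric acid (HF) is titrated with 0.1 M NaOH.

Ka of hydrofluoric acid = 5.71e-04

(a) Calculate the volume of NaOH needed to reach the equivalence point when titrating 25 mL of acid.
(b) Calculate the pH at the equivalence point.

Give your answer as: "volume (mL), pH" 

moles acid = 0.25 × 25/1000 = 0.00625 mol; V_base = moles/0.1 × 1000 = 62.5 mL. At equivalence only the conjugate base is present: [A⁻] = 0.00625/0.087 = 7.1429e-02 M. Kb = Kw/Ka = 1.75e-11; [OH⁻] = √(Kb × [A⁻]) = 1.1185e-06; pOH = 5.95; pH = 14 - pOH = 8.05.

V = 62.5 mL, pH = 8.05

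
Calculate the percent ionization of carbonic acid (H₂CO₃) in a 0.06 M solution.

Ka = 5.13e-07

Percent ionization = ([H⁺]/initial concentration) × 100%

Using Ka equilibrium: x² + Ka×x - Ka×C = 0. Solving: [H⁺] = 1.7519e-04. Percent = (1.7519e-04/0.06) × 100

Percent ionization = 0.292%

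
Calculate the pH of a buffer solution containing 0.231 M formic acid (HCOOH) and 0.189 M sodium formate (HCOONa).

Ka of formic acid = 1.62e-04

pKa = -log(1.62e-04) = 3.79. pH = pKa + log([A⁻]/[HA]) = 3.79 + log(0.189/0.231)

pH = 3.70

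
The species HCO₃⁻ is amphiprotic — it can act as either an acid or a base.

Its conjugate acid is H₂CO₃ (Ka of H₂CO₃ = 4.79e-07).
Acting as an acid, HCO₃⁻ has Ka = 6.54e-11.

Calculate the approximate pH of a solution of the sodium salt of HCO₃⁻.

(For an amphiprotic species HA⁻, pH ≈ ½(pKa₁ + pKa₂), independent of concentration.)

pKa₁ = -log(4.79e-07) = 6.32; pKa₂ = -log(6.54e-11) = 10.18. For an amphiprotic species, pH ≈ ½(pKa₁ + pKa₂) = ½(6.32 + 10.18) = 8.25.

pH = 8.25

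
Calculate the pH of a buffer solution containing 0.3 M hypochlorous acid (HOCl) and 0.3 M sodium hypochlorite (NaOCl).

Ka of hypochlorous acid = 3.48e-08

pKa = -log(3.48e-08) = 7.46. pH = pKa + log([A⁻]/[HA]) = 7.46 + log(0.3/0.3)

pH = 7.46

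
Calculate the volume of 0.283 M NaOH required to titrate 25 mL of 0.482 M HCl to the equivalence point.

At equivalence: moles acid = moles base. moles HCl = 0.482 × 25/1000 = 0.01205 mol. V_base = moles / 0.283 × 1000 = 42.6 mL.

V_{base} = 42.6 mL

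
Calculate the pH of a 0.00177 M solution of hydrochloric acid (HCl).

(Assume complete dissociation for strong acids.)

[H⁺] = 0.00177 M for strong acid. pH = -log[H⁺] = -log(0.00177)

pH = 2.75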